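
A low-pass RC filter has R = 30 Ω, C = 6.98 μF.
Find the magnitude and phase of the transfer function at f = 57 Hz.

Step 1 — Angular frequency: ω = 2π·57 = 358.1 rad/s.
Step 2 — Transfer function: H(jω) = 1/(1 + jωRC).
Step 3 — Denominator: 1 + jωRC = 1 + j·358.1·30·6.98e-06 = 1 + j0.07499.
Step 4 — H = 0.9944 - j0.07458.
Step 5 — Magnitude: |H| = 0.9972 (-0.0 dB); phase: φ = -4.3°.

|H| = 0.9972 (-0.0 dB), φ = -4.3°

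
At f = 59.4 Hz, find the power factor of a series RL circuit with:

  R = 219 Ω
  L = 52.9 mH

Step 1 — Angular frequency: ω = 2π·f = 2π·59.4 = 373.2 rad/s.
Step 2 — Component impedances:
  R: Z = R = 219 Ω
  L: Z = jωL = j·373.2·0.0529 = 0 + j19.74 Ω
Step 3 — Series combination: Z_total = R + L = 219 + j19.74 Ω = 219.9∠5.2° Ω.
Step 4 — Power factor: PF = cos(φ) = Re(Z)/|Z| = 219/219.89 = 0.996.
Step 5 — Type: Im(Z) = 19.74 ⇒ lagging (phase φ = 5.2°).

PF = 0.996 (lagging, φ = 5.2°)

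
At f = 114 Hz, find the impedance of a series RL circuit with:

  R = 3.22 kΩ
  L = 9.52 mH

Step 1 — Angular frequency: ω = 2π·f = 2π·114 = 716.3 rad/s.
Step 2 — Component impedances:
  R: Z = R = 3220 Ω
  L: Z = jωL = j·716.3·0.00952 = 0 + j6.819 Ω
Step 3 — Series combination: Z_total = R + L = 3220 + j6.819 Ω = 3220∠0.1° Ω.

Z = 3220 + j6.819 Ω = 3220∠0.1° Ω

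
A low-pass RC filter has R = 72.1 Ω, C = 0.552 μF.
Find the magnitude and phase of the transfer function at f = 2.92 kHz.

Step 1 — Angular frequency: ω = 2π·2920 = 1.835e+04 rad/s.
Step 2 — Transfer function: H(jω) = 1/(1 + jωRC).
Step 3 — Denominator: 1 + jωRC = 1 + j·1.835e+04·72.1·5.52e-07 = 1 + j0.7302.
Step 4 — H = 0.6522 - j0.4763.
Step 5 — Magnitude: |H| = 0.8076 (-1.9 dB); phase: φ = -36.1°.

|H| = 0.8076 (-1.9 dB), φ = -36.1°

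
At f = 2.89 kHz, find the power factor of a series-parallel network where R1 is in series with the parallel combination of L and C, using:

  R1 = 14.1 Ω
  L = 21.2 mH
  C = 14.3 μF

Step 1 — Angular frequency: ω = 2π·f = 2π·2890 = 1.816e+04 rad/s.
Step 2 — Component impedances:
  R1: Z = R = 14.1 Ω
  L: Z = jωL = j·1.816e+04·0.0212 = 0 + j385 Ω
  C: Z = 1/(jωC) = -j/(ω·C) = 0 - j3.851 Ω
Step 3 — Parallel branch: L || C = 1/(1/L + 1/C) = 0 - j3.89 Ω.
Step 4 — Series with R1: Z_total = R1 + (L || C) = 14.1 - j3.89 Ω = 14.63∠-15.4° Ω.
Step 5 — Power factor: PF = cos(φ) = Re(Z)/|Z| = 14.1/14.627 = 0.964.
Step 6 — Type: Im(Z) = -3.89 ⇒ leading (phase φ = -15.4°).

PF = 0.964 (leading, φ = -15.4°)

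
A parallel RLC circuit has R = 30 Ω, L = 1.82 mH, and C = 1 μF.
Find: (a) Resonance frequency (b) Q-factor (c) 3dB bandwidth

Step 1 — Resonance: ω₀ = 1/√(LC) = 1/√(0.00182·1e-06) = 2.344e+04 rad/s.
Step 2 — f₀ = ω₀/(2π) = 3731 Hz.
Step 3 — Parallel Q: Q = R/(ω₀L) = 30/(2.344e+04·0.00182) = 0.7032.
Step 4 — Bandwidth: Δω = ω₀/Q = 3.333e+04 rad/s; BW = Δω/(2π) = 5305 Hz.

(a) f₀ = 3731 Hz  (b) Q = 0.7032  (c) BW = 5305 Hz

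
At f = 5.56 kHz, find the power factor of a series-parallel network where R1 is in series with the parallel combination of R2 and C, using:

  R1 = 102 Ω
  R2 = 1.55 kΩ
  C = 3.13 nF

Step 1 — Angular frequency: ω = 2π·f = 2π·5560 = 3.493e+04 rad/s.
Step 2 — Component impedances:
  R1: Z = R = 102 Ω
  R2: Z = R = 1550 Ω
  C: Z = 1/(jωC) = -j/(ω·C) = 0 - j9145 Ω
Step 3 — Parallel branch: R2 || C = 1/(1/R2 + 1/C) = 1507 - j255.4 Ω.
Step 4 — Series with R1: Z_total = R1 + (R2 || C) = 1609 - j255.4 Ω = 1629∠-9.0° Ω.
Step 5 — Power factor: PF = cos(φ) = Re(Z)/|Z| = 1608.7/1628.9 = 0.9876.
Step 6 — Type: Im(Z) = -255.4 ⇒ leading (phase φ = -9.0°).

PF = 0.9876 (leading, φ = -9.0°)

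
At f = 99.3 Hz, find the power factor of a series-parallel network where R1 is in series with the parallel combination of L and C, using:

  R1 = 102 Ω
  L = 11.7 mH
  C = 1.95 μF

Step 1 — Angular frequency: ω = 2π·f = 2π·99.3 = 623.9 rad/s.
Step 2 — Component impedances:
  R1: Z = R = 102 Ω
  L: Z = jωL = j·623.9·0.0117 = 0 + j7.3 Ω
  C: Z = 1/(jωC) = -j/(ω·C) = 0 - j821.9 Ω
Step 3 — Parallel branch: L || C = 1/(1/L + 1/C) = 0 + j7.365 Ω.
Step 4 — Series with R1: Z_total = R1 + (L || C) = 102 + j7.365 Ω = 102.3∠4.1° Ω.
Step 5 — Power factor: PF = cos(φ) = Re(Z)/|Z| = 102/102.27 = 0.9974.
Step 6 — Type: Im(Z) = 7.365 ⇒ lagging (phase φ = 4.1°).

PF = 0.9974 (lagging, φ = 4.1°)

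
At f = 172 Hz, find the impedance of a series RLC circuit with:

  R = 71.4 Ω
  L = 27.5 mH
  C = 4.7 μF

Step 1 — Angular frequency: ω = 2π·f = 2π·172 = 1081 rad/s.
Step 2 — Component impedances:
  R: Z = R = 71.4 Ω
  L: Z = jωL = j·1081·0.0275 = 0 + j29.72 Ω
  C: Z = 1/(jωC) = -j/(ω·C) = 0 - j196.9 Ω
Step 3 — Series combination: Z_total = R + L + C = 71.4 - j167.2 Ω = 181.8∠-66.9° Ω.

Z = 71.4 - j167.2 Ω = 181.8∠-66.9° Ω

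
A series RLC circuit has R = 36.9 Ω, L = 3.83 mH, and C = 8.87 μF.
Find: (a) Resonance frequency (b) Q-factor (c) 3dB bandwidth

Step 1 — Resonance: ω₀ = 1/√(LC) = 1/√(0.00383·8.87e-06) = 5425 rad/s.
Step 2 — f₀ = ω₀/(2π) = 863.5 Hz.
Step 3 — Series Q: Q = ω₀L/R = 5425·0.00383/36.9 = 0.5631.
Step 4 — Bandwidth: Δω = ω₀/Q = 9634 rad/s; BW = Δω/(2π) = 1533 Hz.

(a) f₀ = 863.5 Hz  (b) Q = 0.5631  (c) BW = 1533 Hz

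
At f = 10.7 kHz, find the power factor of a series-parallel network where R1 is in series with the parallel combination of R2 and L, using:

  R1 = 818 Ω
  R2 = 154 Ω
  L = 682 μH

Step 1 — Angular frequency: ω = 2π·f = 2π·1.07e+04 = 6.723e+04 rad/s.
Step 2 — Component impedances:
  R1: Z = R = 818 Ω
  R2: Z = R = 154 Ω
  L: Z = jωL = j·6.723e+04·0.000682 = 0 + j45.85 Ω
Step 3 — Parallel branch: R2 || L = 1/(1/R2 + 1/L) = 12.54 + j42.12 Ω.
Step 4 — Series with R1: Z_total = R1 + (R2 || L) = 830.5 + j42.12 Ω = 831.6∠2.9° Ω.
Step 5 — Power factor: PF = cos(φ) = Re(Z)/|Z| = 830.5/831.6 = 0.9987.
Step 6 — Type: Im(Z) = 42.12 ⇒ lagging (phase φ = 2.9°).

PF = 0.9987 (lagging, φ = 2.9°)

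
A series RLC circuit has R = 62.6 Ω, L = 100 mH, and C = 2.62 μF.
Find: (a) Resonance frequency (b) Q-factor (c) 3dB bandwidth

Step 1 — Resonance condition Im(Z)=0 gives ω₀ = 1/√(LC).
Step 2 — ω₀ = 1/√(0.1·2.62e-06) = 1954 rad/s.
Step 3 — f₀ = ω₀/(2π) = 310.9 Hz.
Step 4 — Series Q: Q = ω₀L/R = 1954·0.1/62.6 = 3.121.
Step 5 — 3dB bandwidth: Δω = ω₀/Q = 626 rad/s; BW = Δω/(2π) = 99.63 Hz.

(a) f₀ = 310.9 Hz  (b) Q = 3.121  (c) BW = 99.63 Hz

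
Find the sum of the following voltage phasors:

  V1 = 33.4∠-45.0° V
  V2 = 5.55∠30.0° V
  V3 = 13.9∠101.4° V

Step 1 — Convert each phasor to rectangular form:
  V1 = 33.4·(cos(-45.0°) + j·sin(-45.0°)) = 23.62 - j23.62 V
  V2 = 5.55·(cos(30.0°) + j·sin(30.0°)) = 4.806 + j2.775 V
  V3 = 13.9·(cos(101.4°) + j·sin(101.4°)) = -2.747 + j13.63 V
Step 2 — Sum components: V_total = 25.68 - j7.217 V.
Step 3 — Convert to polar: |V_total| = 26.67 V, ∠V_total = -15.7°.

V_total = 26.67∠-15.7° V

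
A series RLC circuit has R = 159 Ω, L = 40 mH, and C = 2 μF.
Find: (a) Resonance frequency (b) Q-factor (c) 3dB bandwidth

Step 1 — Resonance condition Im(Z)=0 gives ω₀ = 1/√(LC).
Step 2 — ω₀ = 1/√(0.04·2e-06) = 3536 rad/s.
Step 3 — f₀ = ω₀/(2π) = 562.7 Hz.
Step 4 — Series Q: Q = ω₀L/R = 3536·0.04/159 = 0.8894.
Step 5 — 3dB bandwidth: Δω = ω₀/Q = 3975 rad/s; BW = Δω/(2π) = 632.6 Hz.

(a) f₀ = 562.7 Hz  (b) Q = 0.8894  (c) BW = 632.6 Hz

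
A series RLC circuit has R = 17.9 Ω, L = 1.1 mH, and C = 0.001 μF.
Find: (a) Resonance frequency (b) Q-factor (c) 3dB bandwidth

Step 1 — Resonance condition Im(Z)=0 gives ω₀ = 1/√(LC).
Step 2 — ω₀ = 1/√(0.0011·1e-09) = 9.535e+05 rad/s.
Step 3 — f₀ = ω₀/(2π) = 1.517e+05 Hz.
Step 4 — Series Q: Q = ω₀L/R = 9.535e+05·0.0011/17.9 = 58.59.
Step 5 — 3dB bandwidth: Δω = ω₀/Q = 1.627e+04 rad/s; BW = Δω/(2π) = 2590 Hz.

(a) f₀ = 1.517e+05 Hz  (b) Q = 58.59  (c) BW = 2590 Hz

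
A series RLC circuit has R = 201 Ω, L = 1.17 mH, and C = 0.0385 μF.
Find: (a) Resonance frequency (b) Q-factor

Step 1 — Resonance condition Im(Z)=0 gives ω₀ = 1/√(LC).
Step 2 — ω₀ = 1/√(0.00117·3.85e-08) = 1.49e+05 rad/s.
Step 3 — f₀ = ω₀/(2π) = 2.371e+04 Hz.
Step 4 — Series Q: Q = ω₀L/R = 1.49e+05·0.00117/201 = 0.8673.

(a) f₀ = 2.371e+04 Hz  (b) Q = 0.8673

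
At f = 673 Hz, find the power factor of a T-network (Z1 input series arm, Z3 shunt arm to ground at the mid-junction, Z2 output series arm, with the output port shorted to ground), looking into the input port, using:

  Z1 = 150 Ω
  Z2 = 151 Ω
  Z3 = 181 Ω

Step 1 — Angular frequency: ω = 2π·f = 2π·673 = 4229 rad/s.
Step 2 — Component impedances:
  Z1: Z = R = 150 Ω
  Z2: Z = R = 151 Ω
  Z3: Z = R = 181 Ω
Step 3 — With the output port shorted to ground, the output series arm Z2 runs from the junction to ground; the shunt arm Z3 also runs from the junction to ground. They appear in parallel: Z3 || Z2 = 82.32 Ω.
Step 4 — Series with input arm Z1: Z_in = Z1 + (Z3 || Z2) = 232.3 Ω = 232.3∠0.0° Ω.
Step 5 — Power factor: PF = cos(φ) = Re(Z)/|Z| = 232.3/232.3 = 1.
Step 6 — Type: Im(Z) = 0 ⇒ unity (phase φ = 0.0°).

PF = 1 (unity, φ = 0.0°)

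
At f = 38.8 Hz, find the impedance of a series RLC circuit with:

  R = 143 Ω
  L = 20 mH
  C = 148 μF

Step 1 — Angular frequency: ω = 2π·f = 2π·38.8 = 243.8 rad/s.
Step 2 — Component impedances:
  R: Z = R = 143 Ω
  L: Z = jωL = j·243.8·0.02 = 0 + j4.876 Ω
  C: Z = 1/(jωC) = -j/(ω·C) = 0 - j27.72 Ω
Step 3 — Series combination: Z_total = R + L + C = 143 - j22.84 Ω = 144.8∠-9.1° Ω.

Z = 143 - j22.84 Ω = 144.8∠-9.1° Ω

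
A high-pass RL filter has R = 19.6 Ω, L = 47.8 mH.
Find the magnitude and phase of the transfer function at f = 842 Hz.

Step 1 — Angular frequency: ω = 2π·842 = 5290 rad/s.
Step 2 — Transfer function: H(jω) = jωL/(R + jωL).
Step 3 — Numerator jωL = j·252.9; denominator R + jωL = 19.6 + j252.9.
Step 4 — H = 0.994 + j0.07704.
Step 5 — Magnitude: |H| = 0.997 (-0.0 dB); phase: φ = 4.4°.

|H| = 0.997 (-0.0 dB), φ = 4.4°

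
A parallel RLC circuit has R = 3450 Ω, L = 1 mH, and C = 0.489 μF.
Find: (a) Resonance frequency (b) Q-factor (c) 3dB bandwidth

Step 1 — Resonance: ω₀ = 1/√(LC) = 1/√(0.001·4.89e-07) = 4.522e+04 rad/s.
Step 2 — f₀ = ω₀/(2π) = 7197 Hz.
Step 3 — Parallel Q: Q = R/(ω₀L) = 3450/(4.522e+04·0.001) = 76.29.
Step 4 — Bandwidth: Δω = ω₀/Q = 592.8 rad/s; BW = Δω/(2π) = 94.34 Hz.

(a) f₀ = 7197 Hz  (b) Q = 76.29  (c) BW = 94.34 Hz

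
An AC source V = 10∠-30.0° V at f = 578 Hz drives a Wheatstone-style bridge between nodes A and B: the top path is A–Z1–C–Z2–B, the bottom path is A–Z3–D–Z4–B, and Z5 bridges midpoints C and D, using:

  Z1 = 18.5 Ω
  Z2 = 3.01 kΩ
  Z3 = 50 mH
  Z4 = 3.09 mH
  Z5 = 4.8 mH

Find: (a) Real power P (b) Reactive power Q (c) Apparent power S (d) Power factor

Step 1 — Angular frequency: ω = 2π·f = 2π·578 = 3632 rad/s.
Step 2 — Component impedances:
  Z1: Z = R = 18.5 Ω
  Z2: Z = R = 3010 Ω
  Z3: Z = jωL = j·3632·0.05 = 0 + j181.6 Ω
  Z4: Z = jωL = j·3632·0.00309 = 0 + j11.22 Ω
  Z5: Z = jωL = j·3632·0.0048 = 0 + j17.43 Ω
Step 3 — Bridge requires nodal analysis (the Z5 bridge couples midpoints C and D, so the two paths cannot be reduced to a simple series/parallel combination). Setting node B to ground and injecting 1 A at node A, the 3-node admittance system at A, C, D solves to V_A = Z_AB = 15.51 + j28.57 Ω = 32.51∠61.5° Ω.
Step 4 — Source phasor: V = 10∠-30.0° V = 8.66 - j5 V.
Step 5 — Current: I = V / Z = -0.008068 - j0.3075 A = 0.3076∠-91.5° A.
Step 6 — Complex power: S = V·I* = 1.468 + j2.703 VA.
Step 7 — Real power: P = Re(S) = 1.468 W.
Step 8 — Reactive power: Q = Im(S) = 2.703 VAR.
Step 9 — Apparent power: |S| = 3.076 VA.
Step 10 — Power factor: PF = P/|S| = 0.4771 (lagging).

(a) P = 1.468 W  (b) Q = 2.703 VAR  (c) S = 3.076 VA  (d) PF = 0.4771 (lagging)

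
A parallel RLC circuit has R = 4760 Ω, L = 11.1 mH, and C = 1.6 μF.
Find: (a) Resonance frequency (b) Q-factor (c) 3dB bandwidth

Step 1 — Resonance: ω₀ = 1/√(LC) = 1/√(0.0111·1.6e-06) = 7504 rad/s.
Step 2 — f₀ = ω₀/(2π) = 1194 Hz.
Step 3 — Parallel Q: Q = R/(ω₀L) = 4760/(7504·0.0111) = 57.15.
Step 4 — Bandwidth: Δω = ω₀/Q = 131.3 rad/s; BW = Δω/(2π) = 20.9 Hz.

(a) f₀ = 1194 Hz  (b) Q = 57.15  (c) BW = 20.9 Hz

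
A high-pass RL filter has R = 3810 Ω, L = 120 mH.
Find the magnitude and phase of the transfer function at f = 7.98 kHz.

Step 1 — Angular frequency: ω = 2π·7980 = 5.014e+04 rad/s.
Step 2 — Transfer function: H(jω) = jωL/(R + jωL).
Step 3 — Numerator jωL = j·6017; denominator R + jωL = 3810 + j6017.
Step 4 — H = 0.7138 + j0.452.
Step 5 — Magnitude: |H| = 0.8449 (-1.5 dB); phase: φ = 32.3°.

|H| = 0.8449 (-1.5 dB), φ = 32.3°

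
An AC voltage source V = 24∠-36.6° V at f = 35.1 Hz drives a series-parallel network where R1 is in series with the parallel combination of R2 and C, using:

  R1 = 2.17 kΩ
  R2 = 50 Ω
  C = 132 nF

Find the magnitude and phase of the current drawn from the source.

Step 1 — Angular frequency: ω = 2π·f = 2π·35.1 = 220.5 rad/s.
Step 2 — Component impedances:
  R1: Z = R = 2170 Ω
  R2: Z = R = 50 Ω
  C: Z = 1/(jωC) = -j/(ω·C) = 0 - j3.435e+04 Ω
Step 3 — Parallel branch: R2 || C = 1/(1/R2 + 1/C) = 50 - j0.07278 Ω.
Step 4 — Series with R1: Z_total = R1 + (R2 || C) = 2220 - j0.07278 Ω = 2220∠-0.0° Ω.
Step 5 — Source phasor: V = 24∠-36.6° V = 19.27 - j14.31 V.
Step 6 — Ohm's law: I = V / Z_total = (19.27 - j14.31) / (2220 - j0.07278) = 0.008679 - j0.006445 A.
Step 7 — Convert to polar: |I| = 0.01081 A, ∠I = -36.6°.

I = 0.01081∠-36.6° A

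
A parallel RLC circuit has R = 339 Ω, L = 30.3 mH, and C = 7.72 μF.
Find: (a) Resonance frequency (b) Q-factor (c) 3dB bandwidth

Step 1 — Resonance: ω₀ = 1/√(LC) = 1/√(0.0303·7.72e-06) = 2068 rad/s.
Step 2 — f₀ = ω₀/(2π) = 329.1 Hz.
Step 3 — Parallel Q: Q = R/(ω₀L) = 339/(2068·0.0303) = 5.411.
Step 4 — Bandwidth: Δω = ω₀/Q = 382.1 rad/s; BW = Δω/(2π) = 60.81 Hz.

(a) f₀ = 329.1 Hz  (b) Q = 5.411  (c) BW = 60.81 Hz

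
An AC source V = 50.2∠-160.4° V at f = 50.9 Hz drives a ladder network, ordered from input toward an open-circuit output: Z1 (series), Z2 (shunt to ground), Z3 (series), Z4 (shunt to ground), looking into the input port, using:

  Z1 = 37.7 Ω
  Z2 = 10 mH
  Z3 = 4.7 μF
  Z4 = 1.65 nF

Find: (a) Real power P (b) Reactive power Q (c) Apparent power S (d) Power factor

Step 1 — Angular frequency: ω = 2π·f = 2π·50.9 = 319.8 rad/s.
Step 2 — Component impedances:
  Z1: Z = R = 37.7 Ω
  Z2: Z = jωL = j·319.8·0.01 = 0 + j3.198 Ω
  Z3: Z = 1/(jωC) = -j/(ω·C) = 0 - j665.3 Ω
  Z4: Z = 1/(jωC) = -j/(ω·C) = 0 - j1.895e+06 Ω
Step 3 — Ladder network (open output): work backward from the far end, alternating series and parallel combinations. Z_in = 37.7 + j3.198 Ω = 37.84∠4.8° Ω.
Step 4 — Source phasor: V = 50.2∠-160.4° V = -47.29 - j16.84 V.
Step 5 — Current: I = V / Z = -1.283 - j0.3378 A = 1.327∠-165.2° A.
Step 6 — Complex power: S = V·I* = 66.37 + j5.63 VA.
Step 7 — Real power: P = Re(S) = 66.37 W.
Step 8 — Reactive power: Q = Im(S) = 5.63 VAR.
Step 9 — Apparent power: |S| = 66.61 VA.
Step 10 — Power factor: PF = P/|S| = 0.9964 (lagging).

(a) P = 66.37 W  (b) Q = 5.63 VAR  (c) S = 66.61 VA  (d) PF = 0.9964 (lagging)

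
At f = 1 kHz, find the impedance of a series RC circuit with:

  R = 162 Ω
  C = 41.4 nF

Step 1 — Angular frequency: ω = 2π·f = 2π·1000 = 6283 rad/s.
Step 2 — Component impedances:
  R: Z = R = 162 Ω
  C: Z = 1/(jωC) = -j/(ω·C) = 0 - j3844 Ω
Step 3 — Series combination: Z_total = R + C = 162 - j3844 Ω = 3848∠-87.6° Ω.

Z = 162 - j3844 Ω = 3848∠-87.6° Ω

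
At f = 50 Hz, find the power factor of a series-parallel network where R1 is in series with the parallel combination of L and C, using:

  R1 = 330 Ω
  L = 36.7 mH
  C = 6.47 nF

Step 1 — Angular frequency: ω = 2π·f = 2π·50 = 314.2 rad/s.
Step 2 — Component impedances:
  R1: Z = R = 330 Ω
  L: Z = jωL = j·314.2·0.0367 = 0 + j11.53 Ω
  C: Z = 1/(jωC) = -j/(ω·C) = 0 - j4.92e+05 Ω
Step 3 — Parallel branch: L || C = 1/(1/L + 1/C) = 0 + j11.53 Ω.
Step 4 — Series with R1: Z_total = R1 + (L || C) = 330 + j11.53 Ω = 330.2∠2.0° Ω.
Step 5 — Power factor: PF = cos(φ) = Re(Z)/|Z| = 330/330.2 = 0.9994.
Step 6 — Type: Im(Z) = 11.53 ⇒ lagging (phase φ = 2.0°).

PF = 0.9994 (lagging, φ = 2.0°)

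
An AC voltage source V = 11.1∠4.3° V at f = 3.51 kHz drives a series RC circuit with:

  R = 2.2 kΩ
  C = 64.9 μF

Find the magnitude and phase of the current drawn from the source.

Step 1 — Angular frequency: ω = 2π·f = 2π·3510 = 2.205e+04 rad/s.
Step 2 — Component impedances:
  R: Z = R = 2200 Ω
  C: Z = 1/(jωC) = -j/(ω·C) = 0 - j0.6987 Ω
Step 3 — Series combination: Z_total = R + C = 2200 - j0.6987 Ω = 2200∠-0.0° Ω.
Step 4 — Source phasor: V = 11.1∠4.3° V = 11.07 + j0.8323 V.
Step 5 — Ohm's law: I = V / Z_total = (11.07 + j0.8323) / (2200 - j0.6987) = 0.005031 + j0.0003799 A.
Step 6 — Convert to polar: |I| = 0.005045 A, ∠I = 4.3°.

I = 0.005045∠4.3° A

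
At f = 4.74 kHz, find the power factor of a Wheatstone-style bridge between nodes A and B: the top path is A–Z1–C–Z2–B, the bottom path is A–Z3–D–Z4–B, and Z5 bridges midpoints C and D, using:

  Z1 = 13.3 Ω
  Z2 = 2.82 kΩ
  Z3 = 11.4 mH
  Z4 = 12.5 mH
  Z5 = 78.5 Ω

Step 1 — Angular frequency: ω = 2π·f = 2π·4740 = 2.978e+04 rad/s.
Step 2 — Component impedances:
  Z1: Z = R = 13.3 Ω
  Z2: Z = R = 2820 Ω
  Z3: Z = jωL = j·2.978e+04·0.0114 = 0 + j339.5 Ω
  Z4: Z = jωL = j·2.978e+04·0.0125 = 0 + j372.3 Ω
  Z5: Z = R = 78.5 Ω
Step 3 — Bridge requires nodal analysis (the Z5 bridge couples midpoints C and D, so the two paths cannot be reduced to a simple series/parallel combination). Setting node B to ground and injecting 1 A at node A, the 3-node admittance system at A, C, D solves to V_A = Z_AB = 133.3 + j369.2 Ω = 392.5∠70.1° Ω.
Step 4 — Power factor: PF = cos(φ) = Re(Z)/|Z| = 133.3/392.5 = 0.3396.
Step 5 — Type: Im(Z) = 369.2 ⇒ lagging (phase φ = 70.1°).

PF = 0.3396 (lagging, φ = 70.1°)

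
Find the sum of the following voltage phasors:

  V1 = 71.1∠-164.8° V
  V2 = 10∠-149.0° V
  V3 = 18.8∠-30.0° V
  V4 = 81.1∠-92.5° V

Step 1 — Convert each phasor to rectangular form:
  V1 = 71.1·(cos(-164.8°) + j·sin(-164.8°)) = -68.61 - j18.64 V
  V2 = 10·(cos(-149.0°) + j·sin(-149.0°)) = -8.572 - j5.15 V
  V3 = 18.8·(cos(-30.0°) + j·sin(-30.0°)) = 16.28 - j9.4 V
  V4 = 81.1·(cos(-92.5°) + j·sin(-92.5°)) = -3.538 - j81.02 V
Step 2 — Sum components: V_total = -64.44 - j114.2 V.
Step 3 — Convert to polar: |V_total| = 131.1 V, ∠V_total = -119.4°.

V_total = 131.1∠-119.4° V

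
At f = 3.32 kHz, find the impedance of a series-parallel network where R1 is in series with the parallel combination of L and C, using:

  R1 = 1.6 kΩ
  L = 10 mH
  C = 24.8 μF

Step 1 — Angular frequency: ω = 2π·f = 2π·3320 = 2.086e+04 rad/s.
Step 2 — Component impedances:
  R1: Z = R = 1600 Ω
  L: Z = jωL = j·2.086e+04·0.01 = 0 + j208.6 Ω
  C: Z = 1/(jωC) = -j/(ω·C) = 0 - j1.933 Ω
Step 3 — Parallel branch: L || C = 1/(1/L + 1/C) = 0 - j1.951 Ω.
Step 4 — Series with R1: Z_total = R1 + (L || C) = 1600 - j1.951 Ω = 1600∠-0.1° Ω.

Z = 1600 - j1.951 Ω = 1600∠-0.1° Ω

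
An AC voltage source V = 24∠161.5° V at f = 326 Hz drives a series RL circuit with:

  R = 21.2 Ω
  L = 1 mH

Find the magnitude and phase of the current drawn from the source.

Step 1 — Angular frequency: ω = 2π·f = 2π·326 = 2048 rad/s.
Step 2 — Component impedances:
  R: Z = R = 21.2 Ω
  L: Z = jωL = j·2048·0.001 = 0 + j2.048 Ω
Step 3 — Series combination: Z_total = R + L = 21.2 + j2.048 Ω = 21.3∠5.5° Ω.
Step 4 — Source phasor: V = 24∠161.5° V = -22.76 + j7.615 V.
Step 5 — Ohm's law: I = V / Z_total = (-22.76 + j7.615) / (21.2 + j2.048) = -1.029 + j0.4587 A.
Step 6 — Convert to polar: |I| = 1.127 A, ∠I = 156.0°.

I = 1.127∠156.0° A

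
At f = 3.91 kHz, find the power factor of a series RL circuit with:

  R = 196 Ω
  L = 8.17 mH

Step 1 — Angular frequency: ω = 2π·f = 2π·3910 = 2.457e+04 rad/s.
Step 2 — Component impedances:
  R: Z = R = 196 Ω
  L: Z = jωL = j·2.457e+04·0.00817 = 0 + j200.7 Ω
Step 3 — Series combination: Z_total = R + L = 196 + j200.7 Ω = 280.5∠45.7° Ω.
Step 4 — Power factor: PF = cos(φ) = Re(Z)/|Z| = 196/280.54 = 0.6987.
Step 5 — Type: Im(Z) = 200.7 ⇒ lagging (phase φ = 45.7°).

PF = 0.6987 (lagging, φ = 45.7°)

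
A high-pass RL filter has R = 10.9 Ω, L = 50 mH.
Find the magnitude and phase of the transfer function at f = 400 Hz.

Step 1 — Angular frequency: ω = 2π·400 = 2513 rad/s.
Step 2 — Transfer function: H(jω) = jωL/(R + jωL).
Step 3 — Numerator jωL = j·125.7; denominator R + jωL = 10.9 + j125.7.
Step 4 — H = 0.9925 + j0.08609.
Step 5 — Magnitude: |H| = 0.9963 (-0.0 dB); phase: φ = 5.0°.

|H| = 0.9963 (-0.0 dB), φ = 5.0°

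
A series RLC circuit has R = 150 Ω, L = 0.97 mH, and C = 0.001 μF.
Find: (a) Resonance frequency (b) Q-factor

Step 1 — Resonance condition Im(Z)=0 gives ω₀ = 1/√(LC).
Step 2 — ω₀ = 1/√(0.00097·1e-09) = 1.015e+06 rad/s.
Step 3 — f₀ = ω₀/(2π) = 1.616e+05 Hz.
Step 4 — Series Q: Q = ω₀L/R = 1.015e+06·0.00097/150 = 6.566.

(a) f₀ = 1.616e+05 Hz  (b) Q = 6.566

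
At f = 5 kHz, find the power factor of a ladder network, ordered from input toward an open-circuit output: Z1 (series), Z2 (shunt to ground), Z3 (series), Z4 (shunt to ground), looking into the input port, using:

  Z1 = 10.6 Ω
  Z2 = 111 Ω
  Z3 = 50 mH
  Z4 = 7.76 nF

Step 1 — Angular frequency: ω = 2π·f = 2π·5000 = 3.142e+04 rad/s.
Step 2 — Component impedances:
  Z1: Z = R = 10.6 Ω
  Z2: Z = R = 111 Ω
  Z3: Z = jωL = j·3.142e+04·0.05 = 0 + j1571 Ω
  Z4: Z = 1/(jωC) = -j/(ω·C) = 0 - j4102 Ω
Step 3 — Ladder network (open output): work backward from the far end, alternating series and parallel combinations. Z_in = 121.4 - j4.858 Ω = 121.5∠-2.3° Ω.
Step 4 — Power factor: PF = cos(φ) = Re(Z)/|Z| = 121.4/121.5 = 0.9992.
Step 5 — Type: Im(Z) = -4.858 ⇒ leading (phase φ = -2.3°).

PF = 0.9992 (leading, φ = -2.3°)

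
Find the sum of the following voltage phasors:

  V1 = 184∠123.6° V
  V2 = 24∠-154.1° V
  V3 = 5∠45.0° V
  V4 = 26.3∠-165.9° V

Step 1 — Convert each phasor to rectangular form:
  V1 = 184·(cos(123.6°) + j·sin(123.6°)) = -101.8 + j153.3 V
  V2 = 24·(cos(-154.1°) + j·sin(-154.1°)) = -21.59 - j10.48 V
  V3 = 5·(cos(45.0°) + j·sin(45.0°)) = 3.536 + j3.536 V
  V4 = 26.3·(cos(-165.9°) + j·sin(-165.9°)) = -25.51 - j6.407 V
Step 2 — Sum components: V_total = -145.4 + j139.9 V.
Step 3 — Convert to polar: |V_total| = 201.8 V, ∠V_total = 136.1°.

V_total = 201.8∠136.1° V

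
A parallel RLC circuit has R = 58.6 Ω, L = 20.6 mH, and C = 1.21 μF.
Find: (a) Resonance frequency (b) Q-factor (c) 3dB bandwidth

Step 1 — Resonance: ω₀ = 1/√(LC) = 1/√(0.0206·1.21e-06) = 6334 rad/s.
Step 2 — f₀ = ω₀/(2π) = 1008 Hz.
Step 3 — Parallel Q: Q = R/(ω₀L) = 58.6/(6334·0.0206) = 0.4491.
Step 4 — Bandwidth: Δω = ω₀/Q = 1.41e+04 rad/s; BW = Δω/(2π) = 2245 Hz.

(a) f₀ = 1008 Hz  (b) Q = 0.4491  (c) BW = 2245 Hz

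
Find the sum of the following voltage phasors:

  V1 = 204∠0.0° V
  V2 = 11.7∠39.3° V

Step 1 — Convert each phasor to rectangular form:
  V1 = 204·(cos(0.0°) + j·sin(0.0°)) = 204 V
  V2 = 11.7·(cos(39.3°) + j·sin(39.3°)) = 9.054 + j7.411 V
Step 2 — Sum components: V_total = 213.1 + j7.411 V.
Step 3 — Convert to polar: |V_total| = 213.2 V, ∠V_total = 2.0°.

V_total = 213.2∠2.0° V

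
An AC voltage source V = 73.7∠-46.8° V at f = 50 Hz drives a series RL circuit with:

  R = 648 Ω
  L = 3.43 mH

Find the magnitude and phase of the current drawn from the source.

Step 1 — Angular frequency: ω = 2π·f = 2π·50 = 314.2 rad/s.
Step 2 — Component impedances:
  R: Z = R = 648 Ω
  L: Z = jωL = j·314.2·0.00343 = 0 + j1.078 Ω
Step 3 — Series combination: Z_total = R + L = 648 + j1.078 Ω = 648∠0.1° Ω.
Step 4 — Source phasor: V = 73.7∠-46.8° V = 50.45 - j53.72 V.
Step 5 — Ohm's law: I = V / Z_total = (50.45 - j53.72) / (648 + j1.078) = 0.07772 - j0.08304 A.
Step 6 — Convert to polar: |I| = 0.1137 A, ∠I = -46.9°.

I = 0.1137∠-46.9° A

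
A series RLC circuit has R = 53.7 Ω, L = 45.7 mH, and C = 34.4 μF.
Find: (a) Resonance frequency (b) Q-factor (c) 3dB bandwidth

Step 1 — Resonance condition Im(Z)=0 gives ω₀ = 1/√(LC).
Step 2 — ω₀ = 1/√(0.0457·3.44e-05) = 797.6 rad/s.
Step 3 — f₀ = ω₀/(2π) = 126.9 Hz.
Step 4 — Series Q: Q = ω₀L/R = 797.6·0.0457/53.7 = 0.6787.
Step 5 — 3dB bandwidth: Δω = ω₀/Q = 1175 rad/s; BW = Δω/(2π) = 187 Hz.

(a) f₀ = 126.9 Hz  (b) Q = 0.6787  (c) BW = 187 Hz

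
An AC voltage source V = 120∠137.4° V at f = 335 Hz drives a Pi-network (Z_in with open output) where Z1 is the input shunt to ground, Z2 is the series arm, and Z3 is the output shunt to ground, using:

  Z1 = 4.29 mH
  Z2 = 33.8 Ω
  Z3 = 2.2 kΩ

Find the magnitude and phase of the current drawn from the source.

Step 1 — Angular frequency: ω = 2π·f = 2π·335 = 2105 rad/s.
Step 2 — Component impedances:
  Z1: Z = jωL = j·2105·0.00429 = 0 + j9.03 Ω
  Z2: Z = R = 33.8 Ω
  Z3: Z = R = 2200 Ω
Step 3 — With open output, the series arm Z2 and the output shunt Z3 appear in series to ground: Z2 + Z3 = 2234 Ω.
Step 4 — Parallel with input shunt Z1: Z_in = Z1 || (Z2 + Z3) = 0.0365 + j9.03 Ω = 9.03∠89.8° Ω.
Step 5 — Source phasor: V = 120∠137.4° V = -88.33 + j81.23 V.
Step 6 — Ohm's law: I = V / Z_total = (-88.33 + j81.23) / (0.0365 + j9.03) = 8.956 + j9.819 A.
Step 7 — Convert to polar: |I| = 13.29 A, ∠I = 47.6°.

I = 13.29∠47.6° A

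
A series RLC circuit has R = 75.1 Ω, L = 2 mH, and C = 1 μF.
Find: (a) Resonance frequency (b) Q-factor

Step 1 — Resonance condition Im(Z)=0 gives ω₀ = 1/√(LC).
Step 2 — ω₀ = 1/√(0.002·1e-06) = 2.236e+04 rad/s.
Step 3 — f₀ = ω₀/(2π) = 3559 Hz.
Step 4 — Series Q: Q = ω₀L/R = 2.236e+04·0.002/75.1 = 0.5955.

(a) f₀ = 3559 Hz  (b) Q = 0.5955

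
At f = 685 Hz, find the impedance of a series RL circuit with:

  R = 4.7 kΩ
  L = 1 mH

Step 1 — Angular frequency: ω = 2π·f = 2π·685 = 4304 rad/s.
Step 2 — Component impedances:
  R: Z = R = 4700 Ω
  L: Z = jωL = j·4304·0.001 = 0 + j4.304 Ω
Step 3 — Series combination: Z_total = R + L = 4700 + j4.304 Ω = 4700∠0.1° Ω.

Z = 4700 + j4.304 Ω = 4700∠0.1° Ω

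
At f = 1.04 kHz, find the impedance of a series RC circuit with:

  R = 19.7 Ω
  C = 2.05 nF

Step 1 — Angular frequency: ω = 2π·f = 2π·1040 = 6535 rad/s.
Step 2 — Component impedances:
  R: Z = R = 19.7 Ω
  C: Z = 1/(jωC) = -j/(ω·C) = 0 - j7.465e+04 Ω
Step 3 — Series combination: Z_total = R + C = 19.7 - j7.465e+04 Ω = 7.465e+04∠-90.0° Ω.

Z = 19.7 - j7.465e+04 Ω = 7.465e+04∠-90.0° Ω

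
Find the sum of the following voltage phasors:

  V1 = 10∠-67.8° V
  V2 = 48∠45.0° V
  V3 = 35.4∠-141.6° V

Step 1 — Convert each phasor to rectangular form:
  V1 = 10·(cos(-67.8°) + j·sin(-67.8°)) = 3.778 - j9.259 V
  V2 = 48·(cos(45.0°) + j·sin(45.0°)) = 33.94 + j33.94 V
  V3 = 35.4·(cos(-141.6°) + j·sin(-141.6°)) = -27.74 - j21.99 V
Step 2 — Sum components: V_total = 9.977 + j2.694 V.
Step 3 — Convert to polar: |V_total| = 10.33 V, ∠V_total = 15.1°.

V_total = 10.33∠15.1° V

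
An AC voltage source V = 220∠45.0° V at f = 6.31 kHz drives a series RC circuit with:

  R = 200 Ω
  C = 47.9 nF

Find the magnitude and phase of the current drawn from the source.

Step 1 — Angular frequency: ω = 2π·f = 2π·6310 = 3.965e+04 rad/s.
Step 2 — Component impedances:
  R: Z = R = 200 Ω
  C: Z = 1/(jωC) = -j/(ω·C) = 0 - j526.6 Ω
Step 3 — Series combination: Z_total = R + C = 200 - j526.6 Ω = 563.3∠-69.2° Ω.
Step 4 — Source phasor: V = 220∠45.0° V = 155.6 + j155.6 V.
Step 5 — Ohm's law: I = V / Z_total = (155.6 + j155.6) / (200 - j526.6) = -0.1601 + j0.3562 A.
Step 6 — Convert to polar: |I| = 0.3906 A, ∠I = 114.2°.

I = 0.3906∠114.2° A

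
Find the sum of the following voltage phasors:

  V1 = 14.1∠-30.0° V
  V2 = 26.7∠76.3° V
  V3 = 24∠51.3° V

Step 1 — Convert each phasor to rectangular form:
  V1 = 14.1·(cos(-30.0°) + j·sin(-30.0°)) = 12.21 - j7.05 V
  V2 = 26.7·(cos(76.3°) + j·sin(76.3°)) = 6.324 + j25.94 V
  V3 = 24·(cos(51.3°) + j·sin(51.3°)) = 15.01 + j18.73 V
Step 2 — Sum components: V_total = 33.54 + j37.62 V.
Step 3 — Convert to polar: |V_total| = 50.4 V, ∠V_total = 48.3°.

V_total = 50.4∠48.3° V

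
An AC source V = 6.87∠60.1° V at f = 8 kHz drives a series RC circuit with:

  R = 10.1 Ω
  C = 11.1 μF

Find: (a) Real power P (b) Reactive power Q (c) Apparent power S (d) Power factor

Step 1 — Angular frequency: ω = 2π·f = 2π·8000 = 5.027e+04 rad/s.
Step 2 — Component impedances:
  R: Z = R = 10.1 Ω
  C: Z = 1/(jωC) = -j/(ω·C) = 0 - j1.792 Ω
Step 3 — Series combination: Z_total = R + C = 10.1 - j1.792 Ω = 10.26∠-10.1° Ω.
Step 4 — Source phasor: V = 6.87∠60.1° V = 3.425 + j5.956 V.
Step 5 — Current: I = V / Z = 0.2273 + j0.63 A = 0.6697∠70.2° A.
Step 6 — Complex power: S = V·I* = 4.53 - j0.8039 VA.
Step 7 — Real power: P = Re(S) = 4.53 W.
Step 8 — Reactive power: Q = Im(S) = -0.8039 VAR.
Step 9 — Apparent power: |S| = 4.601 VA.
Step 10 — Power factor: PF = P/|S| = 0.9846 (leading).

(a) P = 4.53 W  (b) Q = -0.8039 VAR  (c) S = 4.601 VA  (d) PF = 0.9846 (leading)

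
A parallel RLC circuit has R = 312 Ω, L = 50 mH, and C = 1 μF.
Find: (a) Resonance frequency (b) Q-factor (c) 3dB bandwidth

Step 1 — Resonance: ω₀ = 1/√(LC) = 1/√(0.05·1e-06) = 4472 rad/s.
Step 2 — f₀ = ω₀/(2π) = 711.8 Hz.
Step 3 — Parallel Q: Q = R/(ω₀L) = 312/(4472·0.05) = 1.395.
Step 4 — Bandwidth: Δω = ω₀/Q = 3205 rad/s; BW = Δω/(2π) = 510.1 Hz.

(a) f₀ = 711.8 Hz  (b) Q = 1.395  (c) BW = 510.1 Hz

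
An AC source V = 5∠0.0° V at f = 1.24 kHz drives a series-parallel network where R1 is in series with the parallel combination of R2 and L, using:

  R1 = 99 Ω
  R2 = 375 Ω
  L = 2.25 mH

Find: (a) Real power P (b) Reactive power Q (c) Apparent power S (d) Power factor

Step 1 — Angular frequency: ω = 2π·f = 2π·1240 = 7791 rad/s.
Step 2 — Component impedances:
  R1: Z = R = 99 Ω
  R2: Z = R = 375 Ω
  L: Z = jωL = j·7791·0.00225 = 0 + j17.53 Ω
Step 3 — Parallel branch: R2 || L = 1/(1/R2 + 1/L) = 0.8177 + j17.49 Ω.
Step 4 — Series with R1: Z_total = R1 + (R2 || L) = 99.82 + j17.49 Ω = 101.3∠9.9° Ω.
Step 5 — Source phasor: V = 5∠0.0° V = 5 V.
Step 6 — Current: I = V / Z = 0.0486 - j0.008516 A = 0.04934∠-9.9° A.
Step 7 — Complex power: S = V·I* = 0.243 + j0.04258 VA.
Step 8 — Real power: P = Re(S) = 0.243 W.
Step 9 — Reactive power: Q = Im(S) = 0.04258 VAR.
Step 10 — Apparent power: |S| = 0.2467 VA.
Step 11 — Power factor: PF = P/|S| = 0.985 (lagging).

(a) P = 0.243 W  (b) Q = 0.04258 VAR  (c) S = 0.2467 VA  (d) PF = 0.985 (lagging)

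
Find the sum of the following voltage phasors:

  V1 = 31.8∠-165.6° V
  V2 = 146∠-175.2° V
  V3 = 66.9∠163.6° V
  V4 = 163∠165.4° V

Step 1 — Convert each phasor to rectangular form:
  V1 = 31.8·(cos(-165.6°) + j·sin(-165.6°)) = -30.8 - j7.908 V
  V2 = 146·(cos(-175.2°) + j·sin(-175.2°)) = -145.5 - j12.22 V
  V3 = 66.9·(cos(163.6°) + j·sin(163.6°)) = -64.18 + j18.89 V
  V4 = 163·(cos(165.4°) + j·sin(165.4°)) = -157.7 + j41.09 V
Step 2 — Sum components: V_total = -398.2 + j39.85 V.
Step 3 — Convert to polar: |V_total| = 400.2 V, ∠V_total = 174.3°.

V_total = 400.2∠174.3° V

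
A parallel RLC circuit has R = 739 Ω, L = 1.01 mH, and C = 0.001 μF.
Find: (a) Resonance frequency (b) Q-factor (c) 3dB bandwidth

Step 1 — Resonance: ω₀ = 1/√(LC) = 1/√(0.00101·1e-09) = 9.95e+05 rad/s.
Step 2 — f₀ = ω₀/(2π) = 1.584e+05 Hz.
Step 3 — Parallel Q: Q = R/(ω₀L) = 739/(9.95e+05·0.00101) = 0.7353.
Step 4 — Bandwidth: Δω = ω₀/Q = 1.353e+06 rad/s; BW = Δω/(2π) = 2.154e+05 Hz.

(a) f₀ = 1.584e+05 Hz  (b) Q = 0.7353  (c) BW = 2.154e+05 Hz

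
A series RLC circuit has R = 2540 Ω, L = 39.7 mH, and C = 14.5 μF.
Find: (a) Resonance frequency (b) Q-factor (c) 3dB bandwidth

Step 1 — Resonance condition Im(Z)=0 gives ω₀ = 1/√(LC).
Step 2 — ω₀ = 1/√(0.0397·1.45e-05) = 1318 rad/s.
Step 3 — f₀ = ω₀/(2π) = 209.8 Hz.
Step 4 — Series Q: Q = ω₀L/R = 1318·0.0397/2540 = 0.0206.
Step 5 — 3dB bandwidth: Δω = ω₀/Q = 6.398e+04 rad/s; BW = Δω/(2π) = 1.018e+04 Hz.

(a) f₀ = 209.8 Hz  (b) Q = 0.0206  (c) BW = 1.018e+04 Hz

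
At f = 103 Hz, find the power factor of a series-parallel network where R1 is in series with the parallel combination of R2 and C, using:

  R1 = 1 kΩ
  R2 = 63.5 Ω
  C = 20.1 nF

Step 1 — Angular frequency: ω = 2π·f = 2π·103 = 647.2 rad/s.
Step 2 — Component impedances:
  R1: Z = R = 1000 Ω
  R2: Z = R = 63.5 Ω
  C: Z = 1/(jωC) = -j/(ω·C) = 0 - j7.688e+04 Ω
Step 3 — Parallel branch: R2 || C = 1/(1/R2 + 1/C) = 63.5 - j0.05245 Ω.
Step 4 — Series with R1: Z_total = R1 + (R2 || C) = 1063 - j0.05245 Ω = 1063∠-0.0° Ω.
Step 5 — Power factor: PF = cos(φ) = Re(Z)/|Z| = 1063/1063 = 1.
Step 6 — Type: Im(Z) = -0.05245 ⇒ leading (phase φ = -0.0°).

PF = 1 (leading, φ = -0.0°)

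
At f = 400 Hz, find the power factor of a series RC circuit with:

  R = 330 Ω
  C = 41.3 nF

Step 1 — Angular frequency: ω = 2π·f = 2π·400 = 2513 rad/s.
Step 2 — Component impedances:
  R: Z = R = 330 Ω
  C: Z = 1/(jωC) = -j/(ω·C) = 0 - j9634 Ω
Step 3 — Series combination: Z_total = R + C = 330 - j9634 Ω = 9640∠-88.0° Ω.
Step 4 — Power factor: PF = cos(φ) = Re(Z)/|Z| = 330/9640 = 0.03423.
Step 5 — Type: Im(Z) = -9634 ⇒ leading (phase φ = -88.0°).

PF = 0.03423 (leading, φ = -88.0°)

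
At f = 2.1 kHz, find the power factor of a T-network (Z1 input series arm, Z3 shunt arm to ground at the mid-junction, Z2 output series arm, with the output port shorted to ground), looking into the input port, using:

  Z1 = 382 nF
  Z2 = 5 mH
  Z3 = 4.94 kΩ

Step 1 — Angular frequency: ω = 2π·f = 2π·2100 = 1.319e+04 rad/s.
Step 2 — Component impedances:
  Z1: Z = 1/(jωC) = -j/(ω·C) = 0 - j198.4 Ω
  Z2: Z = jωL = j·1.319e+04·0.005 = 0 + j65.97 Ω
  Z3: Z = R = 4940 Ω
Step 3 — With the output port shorted to ground, the output series arm Z2 runs from the junction to ground; the shunt arm Z3 also runs from the junction to ground. They appear in parallel: Z3 || Z2 = 0.8809 + j65.96 Ω.
Step 4 — Series with input arm Z1: Z_in = Z1 + (Z3 || Z2) = 0.8809 - j132.4 Ω = 132.4∠-89.6° Ω.
Step 5 — Power factor: PF = cos(φ) = Re(Z)/|Z| = 0.88091/132.44 = 0.006651.
Step 6 — Type: Im(Z) = -132.4 ⇒ leading (phase φ = -89.6°).

PF = 0.006651 (leading, φ = -89.6°)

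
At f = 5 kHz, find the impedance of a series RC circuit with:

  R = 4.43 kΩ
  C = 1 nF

Step 1 — Angular frequency: ω = 2π·f = 2π·5000 = 3.142e+04 rad/s.
Step 2 — Component impedances:
  R: Z = R = 4430 Ω
  C: Z = 1/(jωC) = -j/(ω·C) = 0 - j3.183e+04 Ω
Step 3 — Series combination: Z_total = R + C = 4430 - j3.183e+04 Ω = 3.214e+04∠-82.1° Ω.

Z = 4430 - j3.183e+04 Ω = 3.214e+04∠-82.1° Ω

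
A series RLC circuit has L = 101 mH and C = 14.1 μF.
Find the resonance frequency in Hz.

Step 1 — Resonance condition Im(Z)=0 gives ω₀ = 1/√(LC).
Step 2 — ω₀ = 1/√(0.101·1.41e-05) = 838 rad/s.
Step 3 — f₀ = ω₀/(2π) = 133.4 Hz.

f₀ = 133.4 Hz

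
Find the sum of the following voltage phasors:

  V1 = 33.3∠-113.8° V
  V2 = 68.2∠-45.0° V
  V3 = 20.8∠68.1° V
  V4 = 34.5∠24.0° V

Step 1 — Convert each phasor to rectangular form:
  V1 = 33.3·(cos(-113.8°) + j·sin(-113.8°)) = -13.44 - j30.47 V
  V2 = 68.2·(cos(-45.0°) + j·sin(-45.0°)) = 48.22 - j48.22 V
  V3 = 20.8·(cos(68.1°) + j·sin(68.1°)) = 7.758 + j19.3 V
  V4 = 34.5·(cos(24.0°) + j·sin(24.0°)) = 31.52 + j14.03 V
Step 2 — Sum components: V_total = 74.06 - j45.36 V.
Step 3 — Convert to polar: |V_total| = 86.85 V, ∠V_total = -31.5°.

V_total = 86.85∠-31.5° V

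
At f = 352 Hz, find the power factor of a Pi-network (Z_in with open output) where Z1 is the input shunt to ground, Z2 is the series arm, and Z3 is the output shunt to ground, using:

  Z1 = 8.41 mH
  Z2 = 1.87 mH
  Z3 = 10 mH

Step 1 — Angular frequency: ω = 2π·f = 2π·352 = 2212 rad/s.
Step 2 — Component impedances:
  Z1: Z = jωL = j·2212·0.00841 = 0 + j18.6 Ω
  Z2: Z = jωL = j·2212·0.00187 = 0 + j4.136 Ω
  Z3: Z = jωL = j·2212·0.01 = 0 + j22.12 Ω
Step 3 — With open output, the series arm Z2 and the output shunt Z3 appear in series to ground: Z2 + Z3 = 0 + j26.25 Ω.
Step 4 — Parallel with input shunt Z1: Z_in = Z1 || (Z2 + Z3) = 0 + j10.89 Ω = 10.89∠90.0° Ω.
Step 5 — Power factor: PF = cos(φ) = Re(Z)/|Z| = -0/10.89 = -0.
Step 6 — Type: Im(Z) = 10.89 ⇒ lagging (phase φ = 90.0°).

PF = -0 (lagging, φ = 90.0°)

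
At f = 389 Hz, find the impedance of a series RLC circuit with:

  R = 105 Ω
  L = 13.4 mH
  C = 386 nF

Step 1 — Angular frequency: ω = 2π·f = 2π·389 = 2444 rad/s.
Step 2 — Component impedances:
  R: Z = R = 105 Ω
  L: Z = jωL = j·2444·0.0134 = 0 + j32.75 Ω
  C: Z = 1/(jωC) = -j/(ω·C) = 0 - j1060 Ω
Step 3 — Series combination: Z_total = R + L + C = 105 - j1027 Ω = 1033∠-84.2° Ω.

Z = 105 - j1027 Ω = 1033∠-84.2° Ω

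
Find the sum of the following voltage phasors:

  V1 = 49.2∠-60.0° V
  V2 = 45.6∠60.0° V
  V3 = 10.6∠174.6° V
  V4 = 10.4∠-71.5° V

Step 1 — Convert each phasor to rectangular form:
  V1 = 49.2·(cos(-60.0°) + j·sin(-60.0°)) = 24.6 - j42.61 V
  V2 = 45.6·(cos(60.0°) + j·sin(60.0°)) = 22.8 + j39.49 V
  V3 = 10.6·(cos(174.6°) + j·sin(174.6°)) = -10.55 + j0.9975 V
  V4 = 10.4·(cos(-71.5°) + j·sin(-71.5°)) = 3.3 - j9.863 V
Step 2 — Sum components: V_total = 40.15 - j11.98 V.
Step 3 — Convert to polar: |V_total| = 41.9 V, ∠V_total = -16.6°.

V_total = 41.9∠-16.6° V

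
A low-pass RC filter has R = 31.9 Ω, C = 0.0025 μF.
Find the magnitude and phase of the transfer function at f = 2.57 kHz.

Step 1 — Angular frequency: ω = 2π·2570 = 1.615e+04 rad/s.
Step 2 — Transfer function: H(jω) = 1/(1 + jωRC).
Step 3 — Denominator: 1 + jωRC = 1 + j·1.615e+04·31.9·2.5e-09 = 1 + j0.001288.
Step 4 — H = 1 - j0.001288.
Step 5 — Magnitude: |H| = 1 (-0.0 dB); phase: φ = -0.1°.

|H| = 1 (-0.0 dB), φ = -0.1°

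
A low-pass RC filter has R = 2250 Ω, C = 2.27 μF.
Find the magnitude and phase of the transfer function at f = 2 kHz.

Step 1 — Angular frequency: ω = 2π·2000 = 1.257e+04 rad/s.
Step 2 — Transfer function: H(jω) = 1/(1 + jωRC).
Step 3 — Denominator: 1 + jωRC = 1 + j·1.257e+04·2250·2.27e-06 = 1 + j64.18.
Step 4 — H = 0.0002427 - j0.01558.
Step 5 — Magnitude: |H| = 0.01558 (-36.1 dB); phase: φ = -89.1°.

|H| = 0.01558 (-36.1 dB), φ = -89.1°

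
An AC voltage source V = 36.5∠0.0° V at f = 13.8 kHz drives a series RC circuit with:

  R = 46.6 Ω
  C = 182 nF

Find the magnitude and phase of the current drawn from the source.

Step 1 — Angular frequency: ω = 2π·f = 2π·1.38e+04 = 8.671e+04 rad/s.
Step 2 — Component impedances:
  R: Z = R = 46.6 Ω
  C: Z = 1/(jωC) = -j/(ω·C) = 0 - j63.37 Ω
Step 3 — Series combination: Z_total = R + C = 46.6 - j63.37 Ω = 78.66∠-53.7° Ω.
Step 4 — Source phasor: V = 36.5∠0.0° V = 36.5 V.
Step 5 — Ohm's law: I = V / Z_total = (36.5) / (46.6 - j63.37) = 0.2749 + j0.3738 A.
Step 6 — Convert to polar: |I| = 0.464 A, ∠I = 53.7°.

I = 0.464∠53.7° A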